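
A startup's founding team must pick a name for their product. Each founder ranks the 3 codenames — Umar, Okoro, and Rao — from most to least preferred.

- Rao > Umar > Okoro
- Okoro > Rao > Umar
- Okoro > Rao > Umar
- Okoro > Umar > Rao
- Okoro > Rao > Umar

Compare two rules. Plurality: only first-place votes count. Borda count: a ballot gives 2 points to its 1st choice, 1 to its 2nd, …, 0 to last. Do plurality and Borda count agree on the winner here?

Plurality first-place counts: Umar 0, Okoro 4, Rao 1 → Okoro.
Borda totals: Umar 2, Okoro 8, Rao 5 → Okoro.
The two rules agree on Okoro.

Yes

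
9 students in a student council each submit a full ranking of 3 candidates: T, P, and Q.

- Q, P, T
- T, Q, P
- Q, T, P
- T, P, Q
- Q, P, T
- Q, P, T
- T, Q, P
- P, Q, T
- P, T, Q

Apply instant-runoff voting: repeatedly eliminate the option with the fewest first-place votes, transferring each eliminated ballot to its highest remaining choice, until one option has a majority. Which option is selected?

Round 1: Q 4, T 3, P 2. P has the fewest and is eliminated.
Round 2: Q 5, T 4. Q has a majority.

Q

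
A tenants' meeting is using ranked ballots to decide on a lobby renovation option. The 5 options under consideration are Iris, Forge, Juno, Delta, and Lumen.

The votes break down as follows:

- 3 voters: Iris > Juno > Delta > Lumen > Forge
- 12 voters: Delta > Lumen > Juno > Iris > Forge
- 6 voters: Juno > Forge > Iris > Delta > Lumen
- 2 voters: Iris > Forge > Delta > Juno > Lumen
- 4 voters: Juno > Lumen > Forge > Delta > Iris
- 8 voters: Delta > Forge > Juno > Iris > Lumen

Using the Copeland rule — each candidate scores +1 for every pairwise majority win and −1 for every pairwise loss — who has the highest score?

Pairwise results:
  Iris vs Forge: Forge wins 18–17.
  Iris vs Juno: Juno wins 30–5.
  Iris vs Delta: Delta wins 24–11.
  Iris vs Lumen: Iris wins 19–16.
  Forge vs Juno: Juno wins 25–10.
  Forge vs Delta: Delta wins 23–12.
  Forge vs Lumen: Lumen wins 19–16.
  Juno vs Delta: Delta wins 22–13.
  Juno vs Lumen: Juno wins 23–12.
  Delta vs Lumen: Delta wins 31–4.
Copeland scores (wins − losses):
  Iris: 1 − 3 = -2
  Forge: 1 − 3 = -2
  Juno: 3 − 1 = 2
  Delta: 4 − 0 = 4
  Lumen: 1 − 3 = -2
Delta has the best Copeland score.

Delta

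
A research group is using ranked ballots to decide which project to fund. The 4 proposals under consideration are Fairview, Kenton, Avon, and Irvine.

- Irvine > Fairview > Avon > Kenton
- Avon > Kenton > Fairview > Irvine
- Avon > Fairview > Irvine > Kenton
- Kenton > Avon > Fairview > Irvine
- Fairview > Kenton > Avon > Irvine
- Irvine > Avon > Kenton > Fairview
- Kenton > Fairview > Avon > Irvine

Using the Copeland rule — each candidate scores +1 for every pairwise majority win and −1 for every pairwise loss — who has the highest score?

Avon

Pairwise results:
  Fairview vs Kenton: Kenton wins 4–3.
  Fairview vs Avon: Avon wins 4–3.
  Fairview vs Irvine: Fairview wins 5–2.
  Kenton vs Avon: Avon wins 4–3.
  Kenton vs Irvine: Kenton wins 4–3.
  Avon vs Irvine: Avon wins 5–2.
Copeland scores (wins − losses):
  Fairview: 1 − 2 = -1
  Kenton: 2 − 1 = 1
  Avon: 3 − 0 = 3
  Irvine: 0 − 3 = -3
Avon has the best Copeland score.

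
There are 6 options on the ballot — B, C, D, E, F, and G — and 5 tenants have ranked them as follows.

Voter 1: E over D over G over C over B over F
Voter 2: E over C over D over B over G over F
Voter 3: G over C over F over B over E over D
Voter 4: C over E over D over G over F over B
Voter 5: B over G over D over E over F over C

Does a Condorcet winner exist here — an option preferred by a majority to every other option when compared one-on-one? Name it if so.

Head-to-head results (5 voters total):
B vs C: C wins 4–1.
B vs D: D wins 3–2.
B vs E: E wins 3–2.
B vs F: B wins 3–2.
B vs G: G wins 3–2.
C vs D: C wins 3–2.
C vs E: E wins 3–2.
C vs F: C wins 4–1.
C vs G: G wins 3–2.
D vs E: E wins 4–1.
D vs F: D wins 4–1.
D vs G: D wins 3–2.
E vs F: E wins 4–1.
E vs G: E wins 3–2.
F vs G: G wins 5–0.
E beats each rival — B (3–2), C (3–2), D (4–1), F (4–1), G (3–2) — so E is the Condorcet winner.

E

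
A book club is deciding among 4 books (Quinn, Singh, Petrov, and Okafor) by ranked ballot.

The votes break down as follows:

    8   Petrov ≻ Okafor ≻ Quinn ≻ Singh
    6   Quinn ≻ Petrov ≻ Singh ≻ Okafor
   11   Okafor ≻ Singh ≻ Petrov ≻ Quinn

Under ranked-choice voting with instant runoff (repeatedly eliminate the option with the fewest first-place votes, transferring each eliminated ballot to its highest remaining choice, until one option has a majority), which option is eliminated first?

Singh

Round 1: Okafor 11, Petrov 8, Quinn 6, Singh 0. Singh has the fewest and is eliminated.
Round 2: Okafor 11, Petrov 8, Quinn 6. Quinn has the fewest and is eliminated.
Round 3: Petrov 14, Okafor 11. Petrov has a majority.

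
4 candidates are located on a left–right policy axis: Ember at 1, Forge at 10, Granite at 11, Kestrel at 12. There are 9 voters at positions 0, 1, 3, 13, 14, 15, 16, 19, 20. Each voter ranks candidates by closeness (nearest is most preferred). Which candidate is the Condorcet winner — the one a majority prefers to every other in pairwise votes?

Kestrel

With single-peaked preferences on a line, the Condorcet winner is the candidate closest to the median voter.
The median voter (position 14) is closest to Kestrel at 12.
Check: Kestrel vs Granite — voters closer to Kestrel: 6 of 9.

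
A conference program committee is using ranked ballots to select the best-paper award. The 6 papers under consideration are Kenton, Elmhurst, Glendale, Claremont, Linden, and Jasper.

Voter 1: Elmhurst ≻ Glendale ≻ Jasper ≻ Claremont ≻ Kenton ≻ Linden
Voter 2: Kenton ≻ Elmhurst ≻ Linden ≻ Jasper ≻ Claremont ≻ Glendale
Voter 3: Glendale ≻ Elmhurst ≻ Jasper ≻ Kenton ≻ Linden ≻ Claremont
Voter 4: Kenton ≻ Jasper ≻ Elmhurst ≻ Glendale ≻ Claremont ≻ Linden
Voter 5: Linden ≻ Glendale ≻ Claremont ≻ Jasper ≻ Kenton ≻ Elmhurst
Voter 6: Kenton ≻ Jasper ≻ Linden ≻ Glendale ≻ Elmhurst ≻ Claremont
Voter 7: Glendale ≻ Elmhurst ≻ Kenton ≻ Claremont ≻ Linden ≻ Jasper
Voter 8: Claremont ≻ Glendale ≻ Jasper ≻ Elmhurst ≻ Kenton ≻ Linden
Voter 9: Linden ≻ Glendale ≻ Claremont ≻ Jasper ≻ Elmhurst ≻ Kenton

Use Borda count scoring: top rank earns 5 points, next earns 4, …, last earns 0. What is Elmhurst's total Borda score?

Borda scores:
  Kenton: 1 + 5 + 2 + 5 + 1 + 5 + 3 + 1 + 0 = 23
  Elmhurst: 5 + 4 + 4 + 3 + 0 + 1 + 4 + 2 + 1 = 24
  Glendale: 4 + 0 + 5 + 2 + 4 + 2 + 5 + 4 + 4 = 30
  Claremont: 2 + 1 + 0 + 1 + 3 + 0 + 2 + 5 + 3 = 17
  Linden: 0 + 3 + 1 + 0 + 5 + 3 + 1 + 0 + 5 = 18
  Jasper: 3 + 2 + 3 + 4 + 2 + 4 + 0 + 3 + 2 = 23

24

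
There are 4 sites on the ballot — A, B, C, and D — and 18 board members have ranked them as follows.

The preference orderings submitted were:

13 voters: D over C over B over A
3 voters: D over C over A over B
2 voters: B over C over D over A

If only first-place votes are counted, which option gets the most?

D

First-place vote totals:
  A: 0
  B: 2
  C: 0
  D: 16
D has the most first-place votes.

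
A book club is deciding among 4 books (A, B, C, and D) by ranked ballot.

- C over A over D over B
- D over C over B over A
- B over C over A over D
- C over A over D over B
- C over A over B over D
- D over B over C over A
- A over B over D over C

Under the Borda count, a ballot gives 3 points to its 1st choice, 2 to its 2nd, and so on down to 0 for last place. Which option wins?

C

Borda scores:
  A: 2 + 0 + 1 + 2 + 2 + 0 + 3 = 10
  B: 0 + 1 + 3 + 0 + 1 + 2 + 2 = 9
  C: 3 + 2 + 2 + 3 + 3 + 1 + 0 = 14
  D: 1 + 3 + 0 + 1 + 0 + 3 + 1 = 9
C has the highest total.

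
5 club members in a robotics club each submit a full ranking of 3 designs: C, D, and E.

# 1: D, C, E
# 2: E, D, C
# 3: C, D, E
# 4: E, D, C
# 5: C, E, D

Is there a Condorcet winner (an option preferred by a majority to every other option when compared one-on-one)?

No

Head-to-head results (5 voters total):
C vs D: D wins 3–2.
C vs E: C wins 3–2.
D vs E: E wins 3–2.
No candidate beats all others: C beats E beats D beats C, a majority cycle.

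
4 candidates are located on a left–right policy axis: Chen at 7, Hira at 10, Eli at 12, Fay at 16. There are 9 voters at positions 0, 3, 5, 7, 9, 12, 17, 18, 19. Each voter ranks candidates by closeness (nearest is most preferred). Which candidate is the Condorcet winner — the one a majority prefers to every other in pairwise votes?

With single-peaked preferences on a line, the Condorcet winner is the candidate closest to the median voter.
The median voter (position 9) is closest to Hira at 10.
Check: Hira vs Chen — voters closer to Hira: 5 of 9.

Hira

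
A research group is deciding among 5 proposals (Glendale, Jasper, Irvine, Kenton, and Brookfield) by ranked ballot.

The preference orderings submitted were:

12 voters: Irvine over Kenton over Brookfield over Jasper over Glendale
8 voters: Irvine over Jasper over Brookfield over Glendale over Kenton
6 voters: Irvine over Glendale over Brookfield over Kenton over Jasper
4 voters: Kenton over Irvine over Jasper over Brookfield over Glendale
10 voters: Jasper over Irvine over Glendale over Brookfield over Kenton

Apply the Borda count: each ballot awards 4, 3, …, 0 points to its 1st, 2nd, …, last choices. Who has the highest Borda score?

Irvine

Borda scores:
  Glendale: 12·0 + 8·1 + 6·3 + 4·0 + 10·2 = 46
  Jasper: 12·1 + 8·3 + 6·0 + 4·2 + 10·4 = 84
  Irvine: 12·4 + 8·4 + 6·4 + 4·3 + 10·3 = 146
  Kenton: 12·3 + 8·0 + 6·1 + 4·4 + 10·0 = 58
  Brookfield: 12·2 + 8·2 + 6·2 + 4·1 + 10·1 = 66
Irvine has the highest total.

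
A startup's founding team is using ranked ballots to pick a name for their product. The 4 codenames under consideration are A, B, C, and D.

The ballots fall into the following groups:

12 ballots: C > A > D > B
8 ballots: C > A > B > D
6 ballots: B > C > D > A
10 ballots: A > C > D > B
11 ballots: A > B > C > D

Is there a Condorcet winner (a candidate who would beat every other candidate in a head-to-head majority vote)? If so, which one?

Head-to-head results (47 voters total):
A vs B: A wins 41–6.
A vs C: C wins 26–21.
A vs D: A wins 41–6.
B vs C: C wins 30–17.
B vs D: B wins 25–22.
C vs D: C wins 47–0.
C beats each rival — A (26–21), B (30–17), D (47–0) — so C is the Condorcet winner.

C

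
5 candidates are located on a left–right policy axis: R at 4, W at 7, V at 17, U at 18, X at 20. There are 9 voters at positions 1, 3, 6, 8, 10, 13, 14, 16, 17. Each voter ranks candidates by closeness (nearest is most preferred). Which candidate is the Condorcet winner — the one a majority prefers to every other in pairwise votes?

With single-peaked preferences on a line, the Condorcet winner is the candidate closest to the median voter.
The median voter (position 10) is closest to W at 7.
Check: W vs U — voters closer to W: 5 of 9.

W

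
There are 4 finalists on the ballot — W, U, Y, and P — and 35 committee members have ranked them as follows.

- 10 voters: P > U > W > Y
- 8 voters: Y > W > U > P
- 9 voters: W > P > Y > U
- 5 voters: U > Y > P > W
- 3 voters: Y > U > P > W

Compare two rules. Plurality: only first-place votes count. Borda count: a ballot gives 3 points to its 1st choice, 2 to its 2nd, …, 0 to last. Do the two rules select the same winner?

Plurality first-place counts: W 9, U 5, Y 11, P 10 → Y.
Borda totals: W 53, U 49, Y 52, P 56 → P.
The two rules disagree: plurality picks Y, Borda picks P.

No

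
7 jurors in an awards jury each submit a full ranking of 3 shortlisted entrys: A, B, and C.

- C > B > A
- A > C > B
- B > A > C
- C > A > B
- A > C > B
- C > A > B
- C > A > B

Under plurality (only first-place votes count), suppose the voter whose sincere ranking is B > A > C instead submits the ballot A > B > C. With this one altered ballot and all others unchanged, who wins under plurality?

First-place totals with the altered ballot: A 3, B 0, C 4.
The winner is unchanged: still C.

C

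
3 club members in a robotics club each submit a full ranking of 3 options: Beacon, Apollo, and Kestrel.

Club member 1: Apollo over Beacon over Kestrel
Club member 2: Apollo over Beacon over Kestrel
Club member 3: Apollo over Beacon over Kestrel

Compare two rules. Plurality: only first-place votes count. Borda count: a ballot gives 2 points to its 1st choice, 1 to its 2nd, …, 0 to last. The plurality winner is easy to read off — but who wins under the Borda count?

Plurality first-place counts: Beacon 0, Apollo 3, Kestrel 0 → Apollo.
Borda totals: Beacon 3, Apollo 6, Kestrel 0 → Apollo.

Apollo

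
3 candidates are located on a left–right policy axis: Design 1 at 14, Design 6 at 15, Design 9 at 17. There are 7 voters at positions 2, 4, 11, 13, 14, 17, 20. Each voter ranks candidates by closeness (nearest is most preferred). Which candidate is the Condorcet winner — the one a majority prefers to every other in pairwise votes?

Design 1

With single-peaked preferences on a line, the Condorcet winner is the candidate closest to the median voter.
The median voter (position 13) is closest to Design 1 at 14.
Check: Design 1 vs Design 6 — voters closer to Design 1: 5 of 7.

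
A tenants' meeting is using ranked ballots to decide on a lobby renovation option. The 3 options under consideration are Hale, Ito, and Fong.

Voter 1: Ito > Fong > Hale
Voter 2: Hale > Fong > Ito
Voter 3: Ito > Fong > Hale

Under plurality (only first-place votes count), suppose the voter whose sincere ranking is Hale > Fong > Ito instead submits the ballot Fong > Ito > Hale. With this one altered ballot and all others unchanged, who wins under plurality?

First-place totals with the altered ballot: Hale 0, Ito 2, Fong 1.
The winner is unchanged: still Ito.

Ito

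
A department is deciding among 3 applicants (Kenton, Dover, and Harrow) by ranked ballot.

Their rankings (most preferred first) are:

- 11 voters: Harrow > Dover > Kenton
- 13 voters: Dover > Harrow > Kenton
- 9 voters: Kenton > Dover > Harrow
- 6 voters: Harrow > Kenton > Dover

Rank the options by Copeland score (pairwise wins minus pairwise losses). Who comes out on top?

Dover

Pairwise results:
  Kenton vs Dover: Dover wins 24–15.
  Kenton vs Harrow: Harrow wins 30–9.
  Dover vs Harrow: Dover wins 22–17.
Copeland scores (wins − losses):
  Kenton: 0 − 2 = -2
  Dover: 2 − 0 = 2
  Harrow: 1 − 1 = 0
Dover has the best Copeland score.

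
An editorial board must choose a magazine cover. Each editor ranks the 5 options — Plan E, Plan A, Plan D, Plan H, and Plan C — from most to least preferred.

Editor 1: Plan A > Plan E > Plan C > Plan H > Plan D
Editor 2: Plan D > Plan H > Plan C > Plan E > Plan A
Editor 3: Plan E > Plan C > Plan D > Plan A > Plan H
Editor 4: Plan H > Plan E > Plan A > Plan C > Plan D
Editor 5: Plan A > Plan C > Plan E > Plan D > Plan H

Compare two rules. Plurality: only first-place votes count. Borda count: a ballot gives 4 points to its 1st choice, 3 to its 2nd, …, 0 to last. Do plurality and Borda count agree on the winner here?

Plurality first-place counts: Plan E 1, Plan A 2, Plan D 1, Plan H 1, Plan C 0 → Plan A.
Borda totals: Plan E 13, Plan A 11, Plan D 7, Plan H 8, Plan C 11 → Plan E.
The two rules disagree: plurality picks Plan A, Borda picks Plan E.

No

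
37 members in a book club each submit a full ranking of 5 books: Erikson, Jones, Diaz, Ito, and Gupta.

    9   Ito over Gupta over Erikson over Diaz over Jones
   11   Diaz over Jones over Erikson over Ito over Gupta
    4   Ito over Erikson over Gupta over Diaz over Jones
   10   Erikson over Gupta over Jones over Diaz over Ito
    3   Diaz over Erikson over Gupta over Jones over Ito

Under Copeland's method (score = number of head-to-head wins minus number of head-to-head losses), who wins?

Erikson

Pairwise results:
  Erikson vs Jones: Erikson wins 26–11.
  Erikson vs Diaz: Erikson wins 23–14.
  Erikson vs Ito: Erikson wins 24–13.
  Erikson vs Gupta: Erikson wins 28–9.
  Jones vs Diaz: Diaz wins 27–10.
  Jones vs Ito: Jones wins 24–13.
  Jones vs Gupta: Gupta wins 26–11.
  Diaz vs Ito: Diaz wins 24–13.
  Diaz vs Gupta: Gupta wins 23–14.
  Ito vs Gupta: Ito wins 24–13.
Copeland scores (wins − losses):
  Erikson: 4 − 0 = 4
  Jones: 1 − 3 = -2
  Diaz: 2 − 2 = 0
  Ito: 1 − 3 = -2
  Gupta: 2 − 2 = 0
Erikson has the best Copeland score.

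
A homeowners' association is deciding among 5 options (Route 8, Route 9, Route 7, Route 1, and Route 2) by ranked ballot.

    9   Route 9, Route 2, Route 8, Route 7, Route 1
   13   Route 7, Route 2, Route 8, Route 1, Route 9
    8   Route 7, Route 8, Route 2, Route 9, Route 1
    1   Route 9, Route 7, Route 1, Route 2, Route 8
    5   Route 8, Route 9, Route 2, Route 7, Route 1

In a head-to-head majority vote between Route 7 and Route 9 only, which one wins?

Route 7

Ballots ranking Route 7 above Route 9: 13+8 = 21.
Ballots ranking Route 9 above Route 7: 9+1+5 = 15.
Route 7 wins the head-to-head, 21–15.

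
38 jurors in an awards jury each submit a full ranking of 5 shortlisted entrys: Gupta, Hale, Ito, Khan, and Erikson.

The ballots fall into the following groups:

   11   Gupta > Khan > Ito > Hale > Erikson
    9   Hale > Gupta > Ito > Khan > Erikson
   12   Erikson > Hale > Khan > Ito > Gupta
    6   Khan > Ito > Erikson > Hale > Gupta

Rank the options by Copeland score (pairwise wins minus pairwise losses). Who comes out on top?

Pairwise results:
  Gupta vs Hale: Hale wins 27–11.
  Gupta vs Ito: Gupta wins 20–18.
  Gupta vs Khan: Gupta wins 20–18.
  Gupta vs Erikson: Gupta wins 20–18.
  Hale vs Ito: Hale wins 21–17.
  Hale vs Khan: Hale wins 21–17.
  Hale vs Erikson: Hale wins 20–18.
  Ito vs Khan: Khan wins 29–9.
  Ito vs Erikson: Ito wins 26–12.
  Khan vs Erikson: Khan wins 26–12.
Copeland scores (wins − losses):
  Gupta: 3 − 1 = 2
  Hale: 4 − 0 = 4
  Ito: 1 − 3 = -2
  Khan: 2 − 2 = 0
  Erikson: 0 − 4 = -4
Hale has the best Copeland score.

Hale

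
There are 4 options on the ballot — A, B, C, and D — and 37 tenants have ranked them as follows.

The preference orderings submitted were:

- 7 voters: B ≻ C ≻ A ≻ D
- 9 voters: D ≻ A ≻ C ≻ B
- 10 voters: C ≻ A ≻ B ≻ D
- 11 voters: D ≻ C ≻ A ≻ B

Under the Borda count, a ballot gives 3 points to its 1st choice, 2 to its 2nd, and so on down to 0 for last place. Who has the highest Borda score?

C

Borda scores:
  A: 7·1 + 9·2 + 10·2 + 11·1 = 56
  B: 7·3 + 9·0 + 10·1 + 11·0 = 31
  C: 7·2 + 9·1 + 10·3 + 11·2 = 75
  D: 7·0 + 9·3 + 10·0 + 11·3 = 60
C has the highest total.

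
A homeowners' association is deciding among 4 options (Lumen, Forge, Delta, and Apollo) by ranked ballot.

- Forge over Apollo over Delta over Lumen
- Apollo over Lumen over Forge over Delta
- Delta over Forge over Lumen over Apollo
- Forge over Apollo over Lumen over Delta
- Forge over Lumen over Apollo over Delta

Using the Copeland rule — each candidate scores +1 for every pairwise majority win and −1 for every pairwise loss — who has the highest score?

Forge

Pairwise results:
  Lumen vs Forge: Forge wins 4–1.
  Lumen vs Delta: Lumen wins 3–2.
  Lumen vs Apollo: Apollo wins 3–2.
  Forge vs Delta: Forge wins 4–1.
  Forge vs Apollo: Forge wins 4–1.
  Delta vs Apollo: Apollo wins 4–1.
Copeland scores (wins − losses):
  Lumen: 1 − 2 = -1
  Forge: 3 − 0 = 3
  Delta: 0 − 3 = -3
  Apollo: 2 − 1 = 1
Forge has the best Copeland score.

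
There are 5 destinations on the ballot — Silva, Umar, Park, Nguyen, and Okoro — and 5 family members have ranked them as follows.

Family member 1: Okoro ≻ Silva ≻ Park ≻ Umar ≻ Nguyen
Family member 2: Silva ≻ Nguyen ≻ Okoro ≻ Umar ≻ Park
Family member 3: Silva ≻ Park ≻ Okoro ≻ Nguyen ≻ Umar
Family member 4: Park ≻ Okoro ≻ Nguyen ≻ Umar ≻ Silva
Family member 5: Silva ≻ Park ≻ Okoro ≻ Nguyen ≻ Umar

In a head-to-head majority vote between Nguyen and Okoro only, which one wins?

Okoro

Ballots ranking Nguyen above Okoro: 1.
Ballots ranking Okoro above Nguyen: 4.
Okoro wins the head-to-head, 4–1.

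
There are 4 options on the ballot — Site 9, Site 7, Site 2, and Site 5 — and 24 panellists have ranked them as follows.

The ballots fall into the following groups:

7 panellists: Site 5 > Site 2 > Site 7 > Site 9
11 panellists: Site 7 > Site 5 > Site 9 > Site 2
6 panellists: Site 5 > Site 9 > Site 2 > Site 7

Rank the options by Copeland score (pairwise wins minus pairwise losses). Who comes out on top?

Pairwise results:
  Site 9 vs Site 7: Site 7 wins 18–6.
  Site 9 vs Site 2: Site 9 wins 17–7.
  Site 9 vs Site 5: Site 5 wins 24–0.
  Site 7 vs Site 2: Site 2 wins 13–11.
  Site 7 vs Site 5: Site 5 wins 13–11.
  Site 2 vs Site 5: Site 5 wins 24–0.
Copeland scores (wins − losses):
  Site 9: 1 − 2 = -1
  Site 7: 1 − 2 = -1
  Site 2: 1 − 2 = -1
  Site 5: 3 − 0 = 3
Site 5 has the best Copeland score.

Site 5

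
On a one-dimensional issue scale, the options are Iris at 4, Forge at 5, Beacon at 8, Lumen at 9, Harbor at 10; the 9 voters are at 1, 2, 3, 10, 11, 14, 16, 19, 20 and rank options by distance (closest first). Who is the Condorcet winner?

Harbor

With single-peaked preferences on a line, the Condorcet winner is the candidate closest to the median voter.
The median voter (position 11) is closest to Harbor at 10.
Check: Harbor vs Beacon — voters closer to Harbor: 6 of 9.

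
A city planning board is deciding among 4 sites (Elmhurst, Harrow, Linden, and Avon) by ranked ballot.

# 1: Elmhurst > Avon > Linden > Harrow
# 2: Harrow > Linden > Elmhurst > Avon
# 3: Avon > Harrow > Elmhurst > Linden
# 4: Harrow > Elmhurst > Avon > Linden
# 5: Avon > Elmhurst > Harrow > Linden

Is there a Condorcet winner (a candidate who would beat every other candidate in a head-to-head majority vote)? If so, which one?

None — there is no Condorcet winner

Head-to-head results (5 voters total):
Elmhurst vs Harrow: Harrow wins 3–2.
Elmhurst vs Linden: Elmhurst wins 4–1.
Elmhurst vs Avon: Elmhurst wins 3–2.
Harrow vs Linden: Harrow wins 4–1.
Harrow vs Avon: Avon wins 3–2.
Linden vs Avon: Avon wins 4–1.
No candidate beats all others: Elmhurst beats Avon beats Harrow beats Elmhurst, a majority cycle.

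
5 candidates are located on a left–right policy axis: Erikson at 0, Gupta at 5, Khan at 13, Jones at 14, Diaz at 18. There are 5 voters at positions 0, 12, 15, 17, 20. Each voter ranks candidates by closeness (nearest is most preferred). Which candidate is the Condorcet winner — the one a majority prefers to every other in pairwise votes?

Jones

With single-peaked preferences on a line, the Condorcet winner is the candidate closest to the median voter.
The median voter (position 15) is closest to Jones at 14.
Check: Jones vs Gupta — voters closer to Jones: 4 of 5.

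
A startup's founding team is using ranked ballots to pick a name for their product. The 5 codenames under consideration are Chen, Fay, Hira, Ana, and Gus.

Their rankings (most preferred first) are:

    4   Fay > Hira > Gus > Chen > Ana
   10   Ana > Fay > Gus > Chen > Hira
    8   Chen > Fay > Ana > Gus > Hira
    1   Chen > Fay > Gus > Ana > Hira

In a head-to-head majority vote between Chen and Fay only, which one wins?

Ballots ranking Chen above Fay: 8+1 = 9.
Ballots ranking Fay above Chen: 4+10 = 14.
Fay wins the head-to-head, 14–9.

Fay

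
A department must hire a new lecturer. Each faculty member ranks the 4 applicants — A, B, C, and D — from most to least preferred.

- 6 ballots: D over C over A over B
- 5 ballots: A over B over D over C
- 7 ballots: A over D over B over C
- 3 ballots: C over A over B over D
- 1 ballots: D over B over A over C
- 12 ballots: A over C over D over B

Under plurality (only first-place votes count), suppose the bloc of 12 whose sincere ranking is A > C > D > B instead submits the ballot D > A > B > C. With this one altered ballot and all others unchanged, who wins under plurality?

First-place totals with the altered ballot: A 12, B 0, C 3, D 19.
The switch changes the winner from A to D.

D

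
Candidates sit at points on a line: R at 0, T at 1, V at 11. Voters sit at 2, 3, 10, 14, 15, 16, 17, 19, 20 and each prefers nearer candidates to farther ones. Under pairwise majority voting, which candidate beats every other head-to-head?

With single-peaked preferences on a line, the Condorcet winner is the candidate closest to the median voter.
The median voter (position 15) is closest to V at 11.
Check: V vs T — voters closer to V: 7 of 9.

V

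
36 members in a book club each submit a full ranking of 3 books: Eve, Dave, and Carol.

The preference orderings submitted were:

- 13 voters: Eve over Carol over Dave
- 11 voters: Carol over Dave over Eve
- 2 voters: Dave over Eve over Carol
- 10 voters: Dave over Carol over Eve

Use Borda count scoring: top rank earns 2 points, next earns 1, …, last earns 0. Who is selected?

Borda scores:
  Eve: 13·2 + 11·0 + 2·1 + 10·0 = 28
  Dave: 13·0 + 11·1 + 2·2 + 10·2 = 35
  Carol: 13·1 + 11·2 + 2·0 + 10·1 = 45
Carol has the highest total.

Carol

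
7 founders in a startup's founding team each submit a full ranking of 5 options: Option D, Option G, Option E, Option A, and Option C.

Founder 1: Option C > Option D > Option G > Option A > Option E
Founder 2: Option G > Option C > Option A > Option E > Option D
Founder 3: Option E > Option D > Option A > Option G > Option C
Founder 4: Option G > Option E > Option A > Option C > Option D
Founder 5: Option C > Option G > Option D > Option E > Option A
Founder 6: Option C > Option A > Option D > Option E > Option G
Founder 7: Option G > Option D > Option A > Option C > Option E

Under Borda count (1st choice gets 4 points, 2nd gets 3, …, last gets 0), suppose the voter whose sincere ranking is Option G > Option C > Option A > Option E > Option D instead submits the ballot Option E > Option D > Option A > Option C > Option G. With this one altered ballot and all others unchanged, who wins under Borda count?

Borda totals with the altered ballot: Option D 16, Option G 14, Option E 13, Option A 12, Option C 15.
The switch changes the winner from Option G to Option D.

Option D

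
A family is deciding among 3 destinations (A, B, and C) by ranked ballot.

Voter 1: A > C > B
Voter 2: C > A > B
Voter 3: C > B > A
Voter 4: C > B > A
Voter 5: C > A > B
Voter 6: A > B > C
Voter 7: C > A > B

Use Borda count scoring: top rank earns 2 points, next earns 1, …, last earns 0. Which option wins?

C

Borda scores:
  A: 2 + 1 + 0 + 0 + 1 + 2 + 1 = 7
  B: 0 + 0 + 1 + 1 + 0 + 1 + 0 = 3
  C: 1 + 2 + 2 + 2 + 2 + 0 + 2 = 11
C has the highest total.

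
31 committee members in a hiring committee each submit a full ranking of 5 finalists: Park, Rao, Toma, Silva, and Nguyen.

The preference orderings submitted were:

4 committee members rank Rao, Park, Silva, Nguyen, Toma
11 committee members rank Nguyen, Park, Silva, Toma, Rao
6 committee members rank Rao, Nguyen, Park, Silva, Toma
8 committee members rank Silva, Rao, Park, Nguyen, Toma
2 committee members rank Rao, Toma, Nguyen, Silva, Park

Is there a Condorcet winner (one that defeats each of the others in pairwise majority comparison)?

No

Head-to-head results (31 voters total):
Park vs Rao: Rao wins 20–11.
Park vs Toma: Park wins 29–2.
Park vs Silva: Park wins 21–10.
Park vs Nguyen: Nguyen wins 19–12.
Rao vs Toma: Rao wins 20–11.
Rao vs Silva: Silva wins 19–12.
Rao vs Nguyen: Rao wins 20–11.
Toma vs Silva: Silva wins 29–2.
Toma vs Nguyen: Nguyen wins 29–2.
Silva vs Nguyen: Nguyen wins 19–12.
No candidate beats all others: Park beats Silva beats Rao beats Park, a majority cycle.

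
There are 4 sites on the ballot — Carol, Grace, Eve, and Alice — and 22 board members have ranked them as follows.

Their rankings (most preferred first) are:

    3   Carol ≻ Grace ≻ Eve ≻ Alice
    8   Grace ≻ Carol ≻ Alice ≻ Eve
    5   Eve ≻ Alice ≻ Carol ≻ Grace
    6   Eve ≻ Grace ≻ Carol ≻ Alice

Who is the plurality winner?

Eve

First-place vote totals:
  Carol: 3
  Grace: 8
  Eve: 11
  Alice: 0
Eve has the most first-place votes.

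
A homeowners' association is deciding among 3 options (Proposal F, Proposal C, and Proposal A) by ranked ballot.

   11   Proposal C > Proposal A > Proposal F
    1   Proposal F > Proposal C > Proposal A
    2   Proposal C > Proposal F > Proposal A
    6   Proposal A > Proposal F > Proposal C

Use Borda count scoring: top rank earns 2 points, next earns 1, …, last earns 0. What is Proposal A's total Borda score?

23

Borda scores:
  Proposal F: 11·0 + 2 + 2·1 + 6·1 = 10
  Proposal C: 11·2 + 1 + 2·2 + 6·0 = 27
  Proposal A: 11·1 + 0 + 2·0 + 6·2 = 23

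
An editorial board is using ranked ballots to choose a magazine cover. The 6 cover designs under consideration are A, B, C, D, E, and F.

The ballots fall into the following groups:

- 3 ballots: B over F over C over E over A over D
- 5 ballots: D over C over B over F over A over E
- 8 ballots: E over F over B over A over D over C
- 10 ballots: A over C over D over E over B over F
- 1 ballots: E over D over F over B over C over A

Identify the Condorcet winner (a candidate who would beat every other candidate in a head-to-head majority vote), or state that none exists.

Head-to-head results (27 voters total):
A vs B: B wins 17–10.
A vs C: A wins 18–9.
A vs D: A wins 21–6.
A vs E: A wins 15–12.
A vs F: F wins 17–10.
B vs C: C wins 15–12.
B vs D: D wins 16–11.
B vs E: E wins 19–8.
B vs F: B wins 18–9.
C vs D: D wins 14–13.
C vs E: C wins 18–9.
C vs F: C wins 15–12.
D vs E: D wins 15–12.
D vs F: D wins 16–11.
E vs F: E wins 19–8.
No candidate beats all others: A beats C beats B beats A, a majority cycle.

No Condorcet winner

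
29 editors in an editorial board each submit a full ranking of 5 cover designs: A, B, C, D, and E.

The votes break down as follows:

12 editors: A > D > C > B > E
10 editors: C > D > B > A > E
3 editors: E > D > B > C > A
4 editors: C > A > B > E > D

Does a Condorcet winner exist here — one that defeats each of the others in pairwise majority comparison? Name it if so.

Head-to-head results (29 voters total):
A vs B: A wins 16–13.
A vs C: C wins 17–12.
A vs D: A wins 16–13.
A vs E: A wins 26–3.
B vs C: C wins 26–3.
B vs D: D wins 25–4.
B vs E: B wins 26–3.
C vs D: D wins 15–14.
C vs E: C wins 26–3.
D vs E: D wins 22–7.
No candidate beats all others: A beats D beats C beats A, a majority cycle.

There is no Condorcet winner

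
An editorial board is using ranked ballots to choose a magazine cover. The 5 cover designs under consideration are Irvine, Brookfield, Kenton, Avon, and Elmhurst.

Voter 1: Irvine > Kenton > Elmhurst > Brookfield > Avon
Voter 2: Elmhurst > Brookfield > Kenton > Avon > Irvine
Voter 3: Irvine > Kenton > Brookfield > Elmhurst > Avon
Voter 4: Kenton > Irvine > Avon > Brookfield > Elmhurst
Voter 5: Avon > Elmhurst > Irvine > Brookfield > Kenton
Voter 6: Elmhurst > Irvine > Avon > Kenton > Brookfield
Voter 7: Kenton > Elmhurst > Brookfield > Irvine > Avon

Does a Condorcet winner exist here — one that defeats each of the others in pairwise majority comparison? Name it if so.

Head-to-head results (7 voters total):
Irvine vs Brookfield: Irvine wins 5–2.
Irvine vs Kenton: Irvine wins 4–3.
Irvine vs Avon: Irvine wins 5–2.
Irvine vs Elmhurst: Elmhurst wins 4–3.
Brookfield vs Kenton: Kenton wins 5–2.
Brookfield vs Avon: Brookfield wins 4–3.
Brookfield vs Elmhurst: Elmhurst wins 5–2.
Kenton vs Avon: Kenton wins 5–2.
Kenton vs Elmhurst: Kenton wins 4–3.
Avon vs Elmhurst: Elmhurst wins 5–2.
No candidate beats all others: Irvine beats Kenton beats Elmhurst beats Irvine, a majority cycle.

No Condorcet winner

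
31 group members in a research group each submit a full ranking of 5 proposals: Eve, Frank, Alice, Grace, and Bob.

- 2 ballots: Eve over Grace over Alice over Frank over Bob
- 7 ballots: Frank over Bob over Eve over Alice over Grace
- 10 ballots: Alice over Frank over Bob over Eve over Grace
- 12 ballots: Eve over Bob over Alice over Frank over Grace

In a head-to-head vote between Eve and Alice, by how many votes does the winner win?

Ballots ranking Eve above Alice: 2+7+12 = 21.
Ballots ranking Alice above Eve: 10.
Eve wins 21–10, a margin of 11.

11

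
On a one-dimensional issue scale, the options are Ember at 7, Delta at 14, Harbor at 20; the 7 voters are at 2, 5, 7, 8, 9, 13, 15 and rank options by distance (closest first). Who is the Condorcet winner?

With single-peaked preferences on a line, the Condorcet winner is the candidate closest to the median voter.
The median voter (position 8) is closest to Ember at 7.
Check: Ember vs Delta — voters closer to Ember: 5 of 7.

Ember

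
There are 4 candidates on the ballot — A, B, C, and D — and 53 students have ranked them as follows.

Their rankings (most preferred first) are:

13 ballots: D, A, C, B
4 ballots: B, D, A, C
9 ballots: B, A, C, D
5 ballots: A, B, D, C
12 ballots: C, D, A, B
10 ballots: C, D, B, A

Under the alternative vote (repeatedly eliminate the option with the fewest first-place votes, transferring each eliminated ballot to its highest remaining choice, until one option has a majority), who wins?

Round 1: C 22, B 13, D 13, A 5. A has the fewest and is eliminated.
Round 2: C 22, B 18, D 13. D has the fewest and is eliminated.
Round 3: C 35, B 18. C has a majority.

C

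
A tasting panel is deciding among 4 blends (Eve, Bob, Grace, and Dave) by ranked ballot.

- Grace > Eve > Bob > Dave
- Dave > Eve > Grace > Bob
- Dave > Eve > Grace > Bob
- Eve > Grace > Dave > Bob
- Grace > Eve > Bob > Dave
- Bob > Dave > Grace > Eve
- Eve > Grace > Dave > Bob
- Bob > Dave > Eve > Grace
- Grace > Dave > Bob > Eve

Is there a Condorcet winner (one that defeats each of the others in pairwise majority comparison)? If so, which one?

No Condorcet winner

Head-to-head results (9 voters total):
Eve vs Bob: Eve wins 6–3.
Eve vs Grace: Eve wins 5–4.
Eve vs Dave: Dave wins 5–4.
Bob vs Grace: Grace wins 7–2.
Bob vs Dave: Dave wins 5–4.
Grace vs Dave: Grace wins 5–4.
No candidate beats all others: Eve beats Grace beats Dave beats Eve, a majority cycle.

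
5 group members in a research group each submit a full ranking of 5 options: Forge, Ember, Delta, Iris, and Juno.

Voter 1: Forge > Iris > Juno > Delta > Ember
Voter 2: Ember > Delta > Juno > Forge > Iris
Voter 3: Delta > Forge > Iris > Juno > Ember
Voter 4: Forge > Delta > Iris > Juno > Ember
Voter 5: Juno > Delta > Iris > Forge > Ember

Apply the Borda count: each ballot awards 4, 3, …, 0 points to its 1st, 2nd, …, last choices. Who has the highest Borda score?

Delta

Borda scores:
  Forge: 4 + 1 + 3 + 4 + 1 = 13
  Ember: 0 + 4 + 0 + 0 + 0 = 4
  Delta: 1 + 3 + 4 + 3 + 3 = 14
  Iris: 3 + 0 + 2 + 2 + 2 = 9
  Juno: 2 + 2 + 1 + 1 + 4 = 10
Delta has the highest total.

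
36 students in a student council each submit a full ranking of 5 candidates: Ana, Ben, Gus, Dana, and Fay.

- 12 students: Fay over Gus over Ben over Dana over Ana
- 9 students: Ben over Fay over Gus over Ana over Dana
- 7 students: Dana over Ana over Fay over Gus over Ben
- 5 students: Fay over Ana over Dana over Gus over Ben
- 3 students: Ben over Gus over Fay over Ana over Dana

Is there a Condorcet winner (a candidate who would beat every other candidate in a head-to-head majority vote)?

Yes

Head-to-head results (36 voters total):
Ana vs Ben: Ben wins 24–12.
Ana vs Gus: Gus wins 24–12.
Ana vs Dana: Dana wins 19–17.
Ana vs Fay: Fay wins 29–7.
Ben vs Gus: Gus wins 24–12.
Ben vs Dana: Ben wins 24–12.
Ben vs Fay: Fay wins 24–12.
Gus vs Dana: Gus wins 24–12.
Gus vs Fay: Fay wins 33–3.
Dana vs Fay: Fay wins 29–7.
Fay beats each rival — Ana (29–7), Ben (24–12), Gus (33–3), Dana (29–7) — so Fay is the Condorcet winner.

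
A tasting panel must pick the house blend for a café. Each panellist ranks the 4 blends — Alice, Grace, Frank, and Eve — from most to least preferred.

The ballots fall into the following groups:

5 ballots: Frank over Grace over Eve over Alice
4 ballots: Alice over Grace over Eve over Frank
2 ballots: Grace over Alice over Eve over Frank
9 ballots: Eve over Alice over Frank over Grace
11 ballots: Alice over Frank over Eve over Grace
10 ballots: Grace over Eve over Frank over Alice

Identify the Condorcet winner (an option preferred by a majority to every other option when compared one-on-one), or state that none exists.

There is no Condorcet winner

Head-to-head results (41 voters total):
Alice vs Grace: Alice wins 24–17.
Alice vs Frank: Alice wins 26–15.
Alice vs Eve: Eve wins 24–17.
Grace vs Frank: Frank wins 25–16.
Grace vs Eve: Grace wins 21–20.
Frank vs Eve: Eve wins 25–16.
No candidate beats all others: Alice beats Grace beats Eve beats Alice, a majority cycle.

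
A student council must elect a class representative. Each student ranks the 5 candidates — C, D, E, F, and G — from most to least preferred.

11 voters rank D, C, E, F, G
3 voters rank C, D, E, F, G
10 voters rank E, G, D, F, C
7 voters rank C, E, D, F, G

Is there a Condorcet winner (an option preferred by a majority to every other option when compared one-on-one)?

No

Head-to-head results (31 voters total):
C vs D: D wins 21–10.
C vs E: C wins 21–10.
C vs F: C wins 21–10.
C vs G: C wins 21–10.
D vs E: E wins 17–14.
D vs F: D wins 31–0.
D vs G: D wins 21–10.
E vs F: E wins 31–0.
E vs G: E wins 31–0.
F vs G: F wins 21–10.
No candidate beats all others: C beats E beats D beats C, a majority cycle.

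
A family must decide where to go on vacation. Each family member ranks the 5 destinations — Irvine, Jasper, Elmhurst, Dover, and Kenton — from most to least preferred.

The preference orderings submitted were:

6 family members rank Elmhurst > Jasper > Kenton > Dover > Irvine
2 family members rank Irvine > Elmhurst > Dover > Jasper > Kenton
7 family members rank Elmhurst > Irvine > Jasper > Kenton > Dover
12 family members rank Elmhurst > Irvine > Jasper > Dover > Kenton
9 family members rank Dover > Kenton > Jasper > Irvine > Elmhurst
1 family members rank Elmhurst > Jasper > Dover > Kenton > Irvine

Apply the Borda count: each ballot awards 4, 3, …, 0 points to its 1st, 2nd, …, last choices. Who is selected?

Elmhurst

Borda scores:
  Irvine: 6·0 + 2·4 + 7·3 + 12·3 + 9·1 + 0 = 74
  Jasper: 6·3 + 2·1 + 7·2 + 12·2 + 9·2 + 3 = 79
  Elmhurst: 6·4 + 2·3 + 7·4 + 12·4 + 9·0 + 4 = 110
  Dover: 6·1 + 2·2 + 7·0 + 12·1 + 9·4 + 2 = 60
  Kenton: 6·2 + 2·0 + 7·1 + 12·0 + 9·3 + 1 = 47
Elmhurst has the highest total.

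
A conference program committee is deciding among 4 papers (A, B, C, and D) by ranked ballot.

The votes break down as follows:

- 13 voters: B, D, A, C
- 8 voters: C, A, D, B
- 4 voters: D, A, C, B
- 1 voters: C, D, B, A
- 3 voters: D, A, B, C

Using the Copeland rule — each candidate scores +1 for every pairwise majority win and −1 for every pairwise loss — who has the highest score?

Pairwise results:
  A vs B: A wins 15–14.
  A vs C: A wins 20–9.
  A vs D: D wins 21–8.
  B vs C: B wins 16–13.
  B vs D: D wins 16–13.
  C vs D: D wins 20–9.
Copeland scores (wins − losses):
  A: 2 − 1 = 1
  B: 1 − 2 = -1
  C: 0 − 3 = -3
  D: 3 − 0 = 3
D has the best Copeland score.

D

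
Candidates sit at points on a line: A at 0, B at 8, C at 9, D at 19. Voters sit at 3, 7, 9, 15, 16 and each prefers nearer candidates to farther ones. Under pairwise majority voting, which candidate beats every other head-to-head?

With single-peaked preferences on a line, the Condorcet winner is the candidate closest to the median voter.
The median voter (position 9) is closest to C at 9.
Check: C vs D — voters closer to C: 3 of 5.

C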